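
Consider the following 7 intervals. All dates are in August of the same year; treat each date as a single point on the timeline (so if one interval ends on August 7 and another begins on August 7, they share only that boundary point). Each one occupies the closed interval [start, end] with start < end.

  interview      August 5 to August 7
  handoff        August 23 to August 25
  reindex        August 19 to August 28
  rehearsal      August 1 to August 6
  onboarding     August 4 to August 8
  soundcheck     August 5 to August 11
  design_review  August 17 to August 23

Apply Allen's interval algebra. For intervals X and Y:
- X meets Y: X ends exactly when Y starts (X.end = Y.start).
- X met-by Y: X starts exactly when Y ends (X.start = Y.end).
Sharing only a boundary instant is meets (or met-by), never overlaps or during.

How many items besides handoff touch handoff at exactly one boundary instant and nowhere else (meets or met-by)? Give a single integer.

Target handoff = [August 23, August 25].
design_review [August 17, August 23] → meets → counts.
interview [August 5, August 7] → before → no.
onboarding [August 4, August 8] → before → no.
rehearsal [August 1, August 6] → before → no.
reindex [August 19, August 28] → contains → no.
soundcheck [August 5, August 11] → before → no.
Total: 1.

1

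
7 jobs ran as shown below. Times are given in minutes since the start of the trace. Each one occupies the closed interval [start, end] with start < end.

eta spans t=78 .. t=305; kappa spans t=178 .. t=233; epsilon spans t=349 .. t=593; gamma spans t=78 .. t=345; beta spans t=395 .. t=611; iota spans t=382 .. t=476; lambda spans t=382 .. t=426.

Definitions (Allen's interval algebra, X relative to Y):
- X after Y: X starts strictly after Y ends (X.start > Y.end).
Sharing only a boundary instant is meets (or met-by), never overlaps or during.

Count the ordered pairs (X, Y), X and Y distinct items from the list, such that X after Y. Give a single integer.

12

Checking all 42 ordered pairs for relation 'after'; matching pairs in alphabetical order:
(beta, eta): beta after eta ✓
(beta, gamma): beta after gamma ✓
(beta, kappa): beta after kappa ✓
(epsilon, eta): epsilon after eta ✓
(epsilon, gamma): epsilon after gamma ✓
(epsilon, kappa): epsilon after kappa ✓
(iota, eta): iota after eta ✓
(iota, gamma): iota after gamma ✓
(iota, kappa): iota after kappa ✓
(lambda, eta): lambda after eta ✓
(lambda, gamma): lambda after gamma ✓
(lambda, kappa): lambda after kappa ✓
Count: 12.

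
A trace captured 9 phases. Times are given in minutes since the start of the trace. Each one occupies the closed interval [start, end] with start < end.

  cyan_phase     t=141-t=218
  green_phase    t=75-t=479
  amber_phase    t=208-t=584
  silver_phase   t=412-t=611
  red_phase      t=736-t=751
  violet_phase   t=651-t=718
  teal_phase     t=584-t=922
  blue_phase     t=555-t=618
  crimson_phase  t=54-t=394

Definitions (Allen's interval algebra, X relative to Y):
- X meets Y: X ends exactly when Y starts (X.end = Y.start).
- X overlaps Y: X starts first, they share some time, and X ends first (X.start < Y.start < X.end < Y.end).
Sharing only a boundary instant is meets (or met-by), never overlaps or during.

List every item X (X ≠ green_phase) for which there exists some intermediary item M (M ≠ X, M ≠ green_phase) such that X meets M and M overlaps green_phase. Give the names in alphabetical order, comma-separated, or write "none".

none

Target green_phase = [t=75, t=479].
Intermediaries M with M overlaps green_phase: crimson_phase.
Via crimson_phase — items with X meets crimson_phase: none.
Union: none.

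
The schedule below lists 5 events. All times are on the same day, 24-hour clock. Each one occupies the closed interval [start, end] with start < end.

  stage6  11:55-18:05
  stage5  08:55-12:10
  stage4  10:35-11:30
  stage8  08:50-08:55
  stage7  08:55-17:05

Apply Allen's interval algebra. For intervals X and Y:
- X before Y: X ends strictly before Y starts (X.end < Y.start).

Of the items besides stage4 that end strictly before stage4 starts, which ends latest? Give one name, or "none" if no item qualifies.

stage8

Target stage4 = [10:35, 11:30].
stage5 [08:55, 12:10] → contains → excluded.
stage6 [11:55, 18:05] → after → excluded.
stage7 [08:55, 17:05] → contains → excluded.
stage8 [08:50, 08:55] → before → candidate.
Among candidates, latest end is 08:55 → stage8.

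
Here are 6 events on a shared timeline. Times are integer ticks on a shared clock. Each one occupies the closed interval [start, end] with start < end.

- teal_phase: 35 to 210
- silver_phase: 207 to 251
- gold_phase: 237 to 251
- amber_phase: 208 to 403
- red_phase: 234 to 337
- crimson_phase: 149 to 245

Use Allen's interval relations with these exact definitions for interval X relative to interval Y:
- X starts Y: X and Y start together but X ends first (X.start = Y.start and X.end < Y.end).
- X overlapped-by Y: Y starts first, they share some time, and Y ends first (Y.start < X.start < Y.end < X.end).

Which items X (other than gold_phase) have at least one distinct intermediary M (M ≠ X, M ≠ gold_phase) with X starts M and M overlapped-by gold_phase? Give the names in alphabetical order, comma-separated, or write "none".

none

Target gold_phase = [237, 251].
Intermediaries M with M overlapped-by gold_phase: none.
Union: none.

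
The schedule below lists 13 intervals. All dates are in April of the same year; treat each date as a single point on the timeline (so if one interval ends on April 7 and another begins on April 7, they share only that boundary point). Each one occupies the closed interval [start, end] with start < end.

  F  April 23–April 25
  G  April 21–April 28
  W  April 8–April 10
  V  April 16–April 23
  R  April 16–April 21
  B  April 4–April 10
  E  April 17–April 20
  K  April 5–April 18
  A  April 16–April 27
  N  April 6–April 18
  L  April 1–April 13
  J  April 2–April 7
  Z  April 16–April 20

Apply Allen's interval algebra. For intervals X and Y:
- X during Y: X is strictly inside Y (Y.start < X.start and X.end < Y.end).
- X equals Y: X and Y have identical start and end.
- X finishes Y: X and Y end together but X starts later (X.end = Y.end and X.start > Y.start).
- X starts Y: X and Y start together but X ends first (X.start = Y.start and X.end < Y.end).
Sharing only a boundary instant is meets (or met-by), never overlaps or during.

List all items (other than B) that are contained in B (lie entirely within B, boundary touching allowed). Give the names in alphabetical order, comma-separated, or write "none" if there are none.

Target B = [April 4, April 10].
A [April 16, April 27] → after → no.
E [April 17, April 20] → after → no.
F [April 23, April 25] → after → no.
G [April 21, April 28] → after → no.
J [April 2, April 7] → overlaps → no.
K [April 5, April 18] → overlapped-by → no.
L [April 1, April 13] → contains → no.
N [April 6, April 18] → overlapped-by → no.
R [April 16, April 21] → after → no.
V [April 16, April 23] → after → no.
W [April 8, April 10] → finishes → yes.
Z [April 16, April 20] → after → no.
Result: W.

W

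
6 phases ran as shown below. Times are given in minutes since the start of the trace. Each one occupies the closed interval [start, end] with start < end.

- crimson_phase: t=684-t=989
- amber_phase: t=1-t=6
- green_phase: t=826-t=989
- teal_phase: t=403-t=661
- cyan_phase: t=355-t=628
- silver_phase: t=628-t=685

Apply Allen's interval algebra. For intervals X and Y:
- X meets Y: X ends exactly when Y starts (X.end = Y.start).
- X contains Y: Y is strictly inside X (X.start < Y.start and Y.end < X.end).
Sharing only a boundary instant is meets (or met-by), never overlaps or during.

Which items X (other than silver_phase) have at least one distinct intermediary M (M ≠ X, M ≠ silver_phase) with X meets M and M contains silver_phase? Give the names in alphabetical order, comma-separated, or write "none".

none

Target silver_phase = [t=628, t=685].
Intermediaries M with M contains silver_phase: none.
Union: none.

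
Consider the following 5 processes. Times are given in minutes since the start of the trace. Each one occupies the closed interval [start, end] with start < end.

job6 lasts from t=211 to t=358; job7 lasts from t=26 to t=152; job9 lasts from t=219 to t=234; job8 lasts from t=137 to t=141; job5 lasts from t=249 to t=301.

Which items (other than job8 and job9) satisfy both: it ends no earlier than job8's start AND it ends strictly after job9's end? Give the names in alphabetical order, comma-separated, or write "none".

Conditions: its end is no earlier than job8's start (X.end >= t=137) AND its end is strictly after job9's end (X.end > t=234).
job5: end t=301 >= t=137? ✓; end t=301 > t=234? ✓ → yes.
job6: end t=358 >= t=137? ✓; end t=358 > t=234? ✓ → yes.
job7: end t=152 >= t=137? ✓; end t=152 > t=234? ✗ → no.
Result: job5, job6.

job5, job6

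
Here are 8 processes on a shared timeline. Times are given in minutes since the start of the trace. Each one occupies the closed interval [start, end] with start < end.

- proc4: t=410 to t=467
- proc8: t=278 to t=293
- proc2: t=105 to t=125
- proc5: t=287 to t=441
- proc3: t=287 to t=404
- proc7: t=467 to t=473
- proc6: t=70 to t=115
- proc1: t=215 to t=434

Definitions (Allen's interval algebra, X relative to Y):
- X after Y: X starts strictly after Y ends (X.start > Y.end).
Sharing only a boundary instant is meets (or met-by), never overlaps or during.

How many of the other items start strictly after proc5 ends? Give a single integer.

1

Target proc5 = [t=287, t=441].
proc1 [t=215, t=434] → overlaps → no.
proc2 [t=105, t=125] → before → no.
proc3 [t=287, t=404] → starts → no.
proc4 [t=410, t=467] → overlapped-by → no.
proc6 [t=70, t=115] → before → no.
proc7 [t=467, t=473] → after → counts.
proc8 [t=278, t=293] → overlaps → no.
Total: 1.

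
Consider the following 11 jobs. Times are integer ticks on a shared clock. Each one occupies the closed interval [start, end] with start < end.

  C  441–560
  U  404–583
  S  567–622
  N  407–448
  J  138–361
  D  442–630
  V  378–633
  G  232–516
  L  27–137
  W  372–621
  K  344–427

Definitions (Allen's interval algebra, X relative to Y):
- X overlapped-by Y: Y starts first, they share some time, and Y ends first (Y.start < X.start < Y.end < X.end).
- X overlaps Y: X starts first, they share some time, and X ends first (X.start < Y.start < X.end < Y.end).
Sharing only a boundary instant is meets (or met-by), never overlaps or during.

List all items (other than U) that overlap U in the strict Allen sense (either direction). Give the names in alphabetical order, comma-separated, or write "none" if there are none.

Target U = [404, 583].
C [441, 560] → during → no.
D [442, 630] → overlapped-by → yes.
G [232, 516] → overlaps → yes.
J [138, 361] → before → no.
K [344, 427] → overlaps → yes.
L [27, 137] → before → no.
N [407, 448] → during → no.
S [567, 622] → overlapped-by → yes.
V [378, 633] → contains → no.
W [372, 621] → contains → no.
Result: D, G, K, S.

D, G, K, S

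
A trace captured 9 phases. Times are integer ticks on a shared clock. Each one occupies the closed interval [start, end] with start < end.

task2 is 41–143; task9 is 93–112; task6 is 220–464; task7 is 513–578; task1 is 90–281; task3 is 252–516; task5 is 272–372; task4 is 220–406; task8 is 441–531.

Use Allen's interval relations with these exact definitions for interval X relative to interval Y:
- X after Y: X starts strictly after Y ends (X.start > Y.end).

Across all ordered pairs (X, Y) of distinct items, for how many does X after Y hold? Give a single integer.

19

Checking all 72 ordered pairs for relation 'after'; matching pairs in alphabetical order:
(task3, task2): task3 after task2 ✓
(task3, task9): task3 after task9 ✓
(task4, task2): task4 after task2 ✓
(task4, task9): task4 after task9 ✓
(task5, task2): task5 after task2 ✓
(task5, task9): task5 after task9 ✓
(task6, task2): task6 after task2 ✓
(task6, task9): task6 after task9 ✓
(task7, task1): task7 after task1 ✓
(task7, task2): task7 after task2 ✓
(task7, task4): task7 after task4 ✓
(task7, task5): task7 after task5 ✓
(task7, task6): task7 after task6 ✓
(task7, task9): task7 after task9 ✓
(task8, task1): task8 after task1 ✓
(task8, task2): task8 after task2 ✓
(task8, task4): task8 after task4 ✓
(task8, task5): task8 after task5 ✓
(task8, task9): task8 after task9 ✓
Count: 19.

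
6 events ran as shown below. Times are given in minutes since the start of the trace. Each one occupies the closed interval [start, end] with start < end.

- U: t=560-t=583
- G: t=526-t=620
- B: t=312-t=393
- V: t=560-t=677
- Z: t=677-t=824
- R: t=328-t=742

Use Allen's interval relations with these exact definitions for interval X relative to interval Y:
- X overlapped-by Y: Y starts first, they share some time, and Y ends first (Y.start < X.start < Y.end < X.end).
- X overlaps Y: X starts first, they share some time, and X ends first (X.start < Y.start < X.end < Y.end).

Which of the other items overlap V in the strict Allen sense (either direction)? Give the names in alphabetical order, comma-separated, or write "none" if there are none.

Target V = [t=560, t=677].
B [t=312, t=393] → before → no.
G [t=526, t=620] → overlaps → yes.
R [t=328, t=742] → contains → no.
U [t=560, t=583] → starts → no.
Z [t=677, t=824] → met-by → no.
Result: G.

G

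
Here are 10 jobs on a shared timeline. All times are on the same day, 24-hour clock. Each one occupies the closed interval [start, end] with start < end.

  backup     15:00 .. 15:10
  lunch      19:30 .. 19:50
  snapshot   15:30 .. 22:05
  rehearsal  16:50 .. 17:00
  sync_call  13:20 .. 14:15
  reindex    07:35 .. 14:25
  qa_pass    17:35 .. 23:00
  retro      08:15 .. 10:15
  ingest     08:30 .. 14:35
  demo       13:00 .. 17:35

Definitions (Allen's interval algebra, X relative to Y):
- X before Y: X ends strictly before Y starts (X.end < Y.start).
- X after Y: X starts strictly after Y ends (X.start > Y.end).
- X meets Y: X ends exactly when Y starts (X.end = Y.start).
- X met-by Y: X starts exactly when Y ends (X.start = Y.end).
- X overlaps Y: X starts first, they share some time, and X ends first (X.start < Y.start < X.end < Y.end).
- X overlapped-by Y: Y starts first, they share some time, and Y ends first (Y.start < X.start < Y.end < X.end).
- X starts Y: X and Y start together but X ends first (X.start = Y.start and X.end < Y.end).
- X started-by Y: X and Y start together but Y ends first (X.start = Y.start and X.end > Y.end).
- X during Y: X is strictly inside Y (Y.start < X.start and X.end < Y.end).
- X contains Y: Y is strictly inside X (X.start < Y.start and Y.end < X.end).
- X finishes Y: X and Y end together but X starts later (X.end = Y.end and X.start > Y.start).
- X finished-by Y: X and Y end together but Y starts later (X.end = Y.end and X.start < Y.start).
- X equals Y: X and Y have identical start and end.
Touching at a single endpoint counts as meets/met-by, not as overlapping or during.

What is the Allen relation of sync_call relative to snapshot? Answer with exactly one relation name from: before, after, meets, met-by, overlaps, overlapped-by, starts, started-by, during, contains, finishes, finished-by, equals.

before

sync_call = [13:20, 14:15]; snapshot = [15:30, 22:05].
Compare endpoints: sync_call.start < snapshot.start, sync_call.start < snapshot.end, sync_call.end < snapshot.start, sync_call.end < snapshot.end.
That pattern is 'before'.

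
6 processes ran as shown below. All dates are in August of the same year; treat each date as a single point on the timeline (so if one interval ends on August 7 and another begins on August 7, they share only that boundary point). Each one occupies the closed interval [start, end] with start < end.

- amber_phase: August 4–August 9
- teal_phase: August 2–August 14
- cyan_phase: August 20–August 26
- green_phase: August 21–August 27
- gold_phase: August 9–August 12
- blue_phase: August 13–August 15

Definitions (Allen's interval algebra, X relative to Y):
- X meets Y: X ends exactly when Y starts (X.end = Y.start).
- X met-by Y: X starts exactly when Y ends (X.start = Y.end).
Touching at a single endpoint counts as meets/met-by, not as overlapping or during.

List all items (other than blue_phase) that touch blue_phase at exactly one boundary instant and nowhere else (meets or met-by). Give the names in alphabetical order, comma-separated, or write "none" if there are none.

none

Target blue_phase = [August 13, August 15].
amber_phase [August 4, August 9] → before → no.
cyan_phase [August 20, August 26] → after → no.
gold_phase [August 9, August 12] → before → no.
green_phase [August 21, August 27] → after → no.
teal_phase [August 2, August 14] → overlaps → no.
Result: none.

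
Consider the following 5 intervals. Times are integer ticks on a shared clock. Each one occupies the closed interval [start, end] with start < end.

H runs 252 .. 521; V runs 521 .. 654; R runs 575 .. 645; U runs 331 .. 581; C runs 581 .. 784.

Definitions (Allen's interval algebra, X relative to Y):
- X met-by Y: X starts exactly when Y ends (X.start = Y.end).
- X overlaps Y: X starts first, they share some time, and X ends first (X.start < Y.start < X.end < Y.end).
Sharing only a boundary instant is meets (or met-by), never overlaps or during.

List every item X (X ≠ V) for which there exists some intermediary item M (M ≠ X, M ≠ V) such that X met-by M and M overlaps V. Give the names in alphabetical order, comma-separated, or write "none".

C

Target V = [521, 654].
Intermediaries M with M overlaps V: U.
Via U — items with X met-by U: C.
Union: C.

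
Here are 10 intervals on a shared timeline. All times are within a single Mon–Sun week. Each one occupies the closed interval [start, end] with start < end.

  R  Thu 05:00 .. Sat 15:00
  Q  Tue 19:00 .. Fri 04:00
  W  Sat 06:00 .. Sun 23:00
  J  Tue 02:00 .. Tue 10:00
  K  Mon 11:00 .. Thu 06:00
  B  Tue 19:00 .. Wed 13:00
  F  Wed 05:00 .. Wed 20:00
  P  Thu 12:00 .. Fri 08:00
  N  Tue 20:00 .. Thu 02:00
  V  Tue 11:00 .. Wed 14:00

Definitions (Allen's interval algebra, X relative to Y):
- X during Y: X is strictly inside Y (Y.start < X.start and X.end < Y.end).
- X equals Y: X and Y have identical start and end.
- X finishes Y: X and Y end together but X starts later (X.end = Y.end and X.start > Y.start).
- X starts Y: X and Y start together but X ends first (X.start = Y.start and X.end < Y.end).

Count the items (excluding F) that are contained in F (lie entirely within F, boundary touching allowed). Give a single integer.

0

Target F = [Wed 05:00, Wed 20:00].
B [Tue 19:00, Wed 13:00] → overlaps → no.
J [Tue 02:00, Tue 10:00] → before → no.
K [Mon 11:00, Thu 06:00] → contains → no.
N [Tue 20:00, Thu 02:00] → contains → no.
P [Thu 12:00, Fri 08:00] → after → no.
Q [Tue 19:00, Fri 04:00] → contains → no.
R [Thu 05:00, Sat 15:00] → after → no.
V [Tue 11:00, Wed 14:00] → overlaps → no.
W [Sat 06:00, Sun 23:00] → after → no.
Total: 0.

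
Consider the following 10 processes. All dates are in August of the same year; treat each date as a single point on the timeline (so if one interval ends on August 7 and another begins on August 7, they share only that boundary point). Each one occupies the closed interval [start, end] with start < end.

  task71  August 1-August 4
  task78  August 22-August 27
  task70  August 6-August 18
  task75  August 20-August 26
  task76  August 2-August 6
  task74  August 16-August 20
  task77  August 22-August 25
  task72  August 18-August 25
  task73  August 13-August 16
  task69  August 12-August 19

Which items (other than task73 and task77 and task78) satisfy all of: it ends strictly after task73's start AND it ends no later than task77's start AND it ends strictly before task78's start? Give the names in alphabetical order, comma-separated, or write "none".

Conditions: its end is strictly after task73's start (X.end > August 13) AND its end is no later than task77's start (X.end <= August 22) AND its end is strictly before task78's start (X.end < August 22).
task69: end August 19 > August 13? ✓; end August 19 <= August 22? ✓; end August 19 < August 22? ✓ → yes.
task70: end August 18 > August 13? ✓; end August 18 <= August 22? ✓; end August 18 < August 22? ✓ → yes.
task71: end August 4 > August 13? ✗; end August 4 <= August 22? ✓; end August 4 < August 22? ✓ → no.
task72: end August 25 > August 13? ✓; end August 25 <= August 22? ✗; end August 25 < August 22? ✗ → no.
task74: end August 20 > August 13? ✓; end August 20 <= August 22? ✓; end August 20 < August 22? ✓ → yes.
task75: end August 26 > August 13? ✓; end August 26 <= August 22? ✗; end August 26 < August 22? ✗ → no.
task76: end August 6 > August 13? ✗; end August 6 <= August 22? ✓; end August 6 < August 22? ✓ → no.
Result: task69, task70, task74.

task69, task70, task74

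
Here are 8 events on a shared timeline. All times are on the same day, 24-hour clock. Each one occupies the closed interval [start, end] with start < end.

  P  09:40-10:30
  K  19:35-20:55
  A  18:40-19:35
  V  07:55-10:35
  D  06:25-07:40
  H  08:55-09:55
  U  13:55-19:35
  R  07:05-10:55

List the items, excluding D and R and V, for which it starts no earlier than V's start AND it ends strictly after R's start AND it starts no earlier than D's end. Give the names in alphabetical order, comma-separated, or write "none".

A, H, K, P, U

Conditions: its start is no earlier than V's start (X.start >= 07:55) AND its end is strictly after R's start (X.end > 07:05) AND its start is no earlier than D's end (X.start >= 07:40).
A: start 18:40 >= 07:55? ✓; end 19:35 > 07:05? ✓; start 18:40 >= 07:40? ✓ → yes.
H: start 08:55 >= 07:55? ✓; end 09:55 > 07:05? ✓; start 08:55 >= 07:40? ✓ → yes.
K: start 19:35 >= 07:55? ✓; end 20:55 > 07:05? ✓; start 19:35 >= 07:40? ✓ → yes.
P: start 09:40 >= 07:55? ✓; end 10:30 > 07:05? ✓; start 09:40 >= 07:40? ✓ → yes.
U: start 13:55 >= 07:55? ✓; end 19:35 > 07:05? ✓; start 13:55 >= 07:40? ✓ → yes.
Result: A, H, K, P, U.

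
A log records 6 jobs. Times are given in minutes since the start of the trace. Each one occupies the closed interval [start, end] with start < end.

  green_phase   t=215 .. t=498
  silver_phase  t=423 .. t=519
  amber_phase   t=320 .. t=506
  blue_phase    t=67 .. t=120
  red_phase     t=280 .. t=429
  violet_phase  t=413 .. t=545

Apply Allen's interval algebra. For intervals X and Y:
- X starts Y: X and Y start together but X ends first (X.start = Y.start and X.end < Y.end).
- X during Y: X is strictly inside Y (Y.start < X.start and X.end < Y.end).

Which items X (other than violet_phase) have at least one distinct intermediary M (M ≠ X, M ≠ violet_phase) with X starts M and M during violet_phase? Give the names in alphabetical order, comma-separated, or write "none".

none

Target violet_phase = [t=413, t=545].
Intermediaries M with M during violet_phase: silver_phase.
Via silver_phase — items with X starts silver_phase: none.
Union: none.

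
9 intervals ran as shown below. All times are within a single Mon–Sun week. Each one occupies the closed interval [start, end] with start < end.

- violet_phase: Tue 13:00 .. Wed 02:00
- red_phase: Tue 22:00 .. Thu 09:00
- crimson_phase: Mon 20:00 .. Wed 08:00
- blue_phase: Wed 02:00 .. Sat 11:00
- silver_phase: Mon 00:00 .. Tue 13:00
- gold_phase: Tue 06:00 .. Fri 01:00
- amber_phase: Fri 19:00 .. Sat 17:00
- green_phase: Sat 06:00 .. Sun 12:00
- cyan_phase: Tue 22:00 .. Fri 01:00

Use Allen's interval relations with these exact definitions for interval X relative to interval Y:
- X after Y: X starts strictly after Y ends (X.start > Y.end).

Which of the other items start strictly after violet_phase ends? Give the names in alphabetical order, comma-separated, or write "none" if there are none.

Target violet_phase = [Tue 13:00, Wed 02:00].
amber_phase [Fri 19:00, Sat 17:00] → after → yes.
blue_phase [Wed 02:00, Sat 11:00] → met-by → no.
crimson_phase [Mon 20:00, Wed 08:00] → contains → no.
cyan_phase [Tue 22:00, Fri 01:00] → overlapped-by → no.
gold_phase [Tue 06:00, Fri 01:00] → contains → no.
green_phase [Sat 06:00, Sun 12:00] → after → yes.
red_phase [Tue 22:00, Thu 09:00] → overlapped-by → no.
silver_phase [Mon 00:00, Tue 13:00] → meets → no.
Result: amber_phase, green_phase.

amber_phase, green_phase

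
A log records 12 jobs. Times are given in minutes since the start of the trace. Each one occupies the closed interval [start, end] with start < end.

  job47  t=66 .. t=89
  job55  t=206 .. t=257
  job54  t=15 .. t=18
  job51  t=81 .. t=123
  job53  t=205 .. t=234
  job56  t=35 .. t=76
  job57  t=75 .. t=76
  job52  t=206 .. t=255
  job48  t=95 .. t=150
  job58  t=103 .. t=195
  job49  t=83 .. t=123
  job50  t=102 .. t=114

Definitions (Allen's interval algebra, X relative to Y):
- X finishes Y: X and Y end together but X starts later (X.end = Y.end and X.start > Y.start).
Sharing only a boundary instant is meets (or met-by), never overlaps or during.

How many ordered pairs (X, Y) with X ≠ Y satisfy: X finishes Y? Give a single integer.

2

Checking all 132 ordered pairs for relation 'finishes'; matching pairs in alphabetical order:
(job49, job51): job49 finishes job51 ✓
(job57, job56): job57 finishes job56 ✓
Count: 2.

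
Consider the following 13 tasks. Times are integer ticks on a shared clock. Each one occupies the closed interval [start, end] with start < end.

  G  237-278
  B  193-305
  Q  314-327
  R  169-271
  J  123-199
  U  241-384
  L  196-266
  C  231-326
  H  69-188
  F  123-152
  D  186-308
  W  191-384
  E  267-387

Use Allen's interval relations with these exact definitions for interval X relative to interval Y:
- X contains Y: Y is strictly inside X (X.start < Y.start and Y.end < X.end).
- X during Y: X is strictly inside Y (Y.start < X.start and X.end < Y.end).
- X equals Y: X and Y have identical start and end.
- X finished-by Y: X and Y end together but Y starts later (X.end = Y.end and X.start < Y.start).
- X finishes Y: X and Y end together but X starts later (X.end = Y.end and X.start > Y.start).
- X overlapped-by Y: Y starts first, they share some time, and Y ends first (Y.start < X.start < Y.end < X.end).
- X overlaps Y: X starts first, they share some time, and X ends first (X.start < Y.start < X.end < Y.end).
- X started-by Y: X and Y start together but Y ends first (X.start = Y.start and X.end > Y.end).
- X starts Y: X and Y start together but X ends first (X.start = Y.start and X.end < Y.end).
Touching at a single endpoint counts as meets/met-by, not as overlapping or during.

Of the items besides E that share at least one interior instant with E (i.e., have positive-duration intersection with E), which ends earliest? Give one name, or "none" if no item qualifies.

R

Target E = [267, 387].
B [193, 305] → overlaps → candidate.
C [231, 326] → overlaps → candidate.
D [186, 308] → overlaps → candidate.
F [123, 152] → before → excluded.
G [237, 278] → overlaps → candidate.
H [69, 188] → before → excluded.
J [123, 199] → before → excluded.
L [196, 266] → before → excluded.
Q [314, 327] → during → candidate.
R [169, 271] → overlaps → candidate.
U [241, 384] → overlaps → candidate.
W [191, 384] → overlaps → candidate.
Among candidates, earliest end is 271 → R.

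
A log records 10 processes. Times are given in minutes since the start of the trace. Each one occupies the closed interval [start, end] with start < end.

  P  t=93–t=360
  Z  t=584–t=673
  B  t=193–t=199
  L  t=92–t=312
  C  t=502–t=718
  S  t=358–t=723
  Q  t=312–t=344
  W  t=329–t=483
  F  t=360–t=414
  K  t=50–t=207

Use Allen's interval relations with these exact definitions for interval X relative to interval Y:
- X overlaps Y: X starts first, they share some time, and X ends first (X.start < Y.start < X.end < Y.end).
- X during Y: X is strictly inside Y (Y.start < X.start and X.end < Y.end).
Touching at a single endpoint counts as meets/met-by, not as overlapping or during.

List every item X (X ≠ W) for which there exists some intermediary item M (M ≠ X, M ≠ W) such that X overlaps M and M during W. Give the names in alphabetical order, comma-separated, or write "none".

Target W = [t=329, t=483].
Intermediaries M with M during W: F.
Via F — items with X overlaps F: none.
Union: none.

none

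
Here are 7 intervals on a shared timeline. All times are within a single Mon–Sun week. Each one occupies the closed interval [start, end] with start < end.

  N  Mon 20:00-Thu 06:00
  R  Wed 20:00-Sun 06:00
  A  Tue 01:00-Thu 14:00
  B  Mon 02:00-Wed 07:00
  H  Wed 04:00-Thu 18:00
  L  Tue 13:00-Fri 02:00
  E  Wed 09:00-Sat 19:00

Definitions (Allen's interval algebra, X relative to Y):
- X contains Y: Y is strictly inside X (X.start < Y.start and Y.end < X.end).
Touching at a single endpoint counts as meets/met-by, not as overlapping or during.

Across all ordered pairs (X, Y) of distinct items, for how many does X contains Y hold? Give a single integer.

1

Checking all 42 ordered pairs for relation 'contains'; matching pairs in alphabetical order:
(L, H): L contains H ✓
Count: 1.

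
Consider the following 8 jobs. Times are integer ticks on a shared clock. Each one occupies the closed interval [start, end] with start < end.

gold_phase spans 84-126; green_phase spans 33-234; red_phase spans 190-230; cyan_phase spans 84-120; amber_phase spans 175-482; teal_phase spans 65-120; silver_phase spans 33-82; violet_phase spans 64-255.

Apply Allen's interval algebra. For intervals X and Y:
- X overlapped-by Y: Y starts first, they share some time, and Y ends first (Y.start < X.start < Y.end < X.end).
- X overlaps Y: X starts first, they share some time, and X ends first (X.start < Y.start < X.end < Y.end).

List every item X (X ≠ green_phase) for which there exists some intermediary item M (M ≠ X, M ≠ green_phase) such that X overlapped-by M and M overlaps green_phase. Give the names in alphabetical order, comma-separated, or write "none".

Target green_phase = [33, 234].
Intermediaries M with M overlaps green_phase: none.
Union: none.

none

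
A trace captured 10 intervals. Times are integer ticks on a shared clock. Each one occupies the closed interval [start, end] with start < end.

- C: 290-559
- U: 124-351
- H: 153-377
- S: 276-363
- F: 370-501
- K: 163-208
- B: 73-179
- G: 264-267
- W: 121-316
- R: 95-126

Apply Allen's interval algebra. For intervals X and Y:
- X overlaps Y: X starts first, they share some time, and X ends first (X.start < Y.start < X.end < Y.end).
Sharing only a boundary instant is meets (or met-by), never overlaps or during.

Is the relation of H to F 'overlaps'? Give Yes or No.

H = [153, 377], F = [370, 501].
Actual relation of H to F: overlaps.
Asked whether 'overlaps' holds → Yes.

Yes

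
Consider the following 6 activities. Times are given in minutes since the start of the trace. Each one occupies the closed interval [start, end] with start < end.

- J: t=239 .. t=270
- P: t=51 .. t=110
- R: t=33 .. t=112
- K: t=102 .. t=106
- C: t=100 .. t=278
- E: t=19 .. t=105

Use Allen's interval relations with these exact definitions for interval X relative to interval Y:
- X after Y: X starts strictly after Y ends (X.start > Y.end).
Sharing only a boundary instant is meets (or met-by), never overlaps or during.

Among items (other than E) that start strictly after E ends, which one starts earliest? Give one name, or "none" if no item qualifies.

J

Target E = [t=19, t=105].
C [t=100, t=278] → overlapped-by → excluded.
J [t=239, t=270] → after → candidate.
K [t=102, t=106] → overlapped-by → excluded.
P [t=51, t=110] → overlapped-by → excluded.
R [t=33, t=112] → overlapped-by → excluded.
Among candidates, earliest start is t=239 → J.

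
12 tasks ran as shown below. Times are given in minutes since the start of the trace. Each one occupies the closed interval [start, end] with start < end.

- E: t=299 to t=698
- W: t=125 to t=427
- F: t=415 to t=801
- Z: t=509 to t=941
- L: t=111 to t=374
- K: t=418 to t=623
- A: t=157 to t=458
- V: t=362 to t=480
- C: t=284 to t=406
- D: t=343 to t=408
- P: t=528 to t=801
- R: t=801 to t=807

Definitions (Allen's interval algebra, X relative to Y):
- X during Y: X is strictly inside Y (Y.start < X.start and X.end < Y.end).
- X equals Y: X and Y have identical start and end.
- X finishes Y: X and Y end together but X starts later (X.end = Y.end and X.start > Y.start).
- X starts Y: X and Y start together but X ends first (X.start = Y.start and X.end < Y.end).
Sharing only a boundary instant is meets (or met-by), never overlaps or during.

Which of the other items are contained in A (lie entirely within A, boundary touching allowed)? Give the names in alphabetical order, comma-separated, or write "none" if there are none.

C, D

Target A = [t=157, t=458].
C [t=284, t=406] → during → yes.
D [t=343, t=408] → during → yes.
E [t=299, t=698] → overlapped-by → no.
F [t=415, t=801] → overlapped-by → no.
K [t=418, t=623] → overlapped-by → no.
L [t=111, t=374] → overlaps → no.
P [t=528, t=801] → after → no.
R [t=801, t=807] → after → no.
V [t=362, t=480] → overlapped-by → no.
W [t=125, t=427] → overlaps → no.
Z [t=509, t=941] → after → no.
Result: C, D.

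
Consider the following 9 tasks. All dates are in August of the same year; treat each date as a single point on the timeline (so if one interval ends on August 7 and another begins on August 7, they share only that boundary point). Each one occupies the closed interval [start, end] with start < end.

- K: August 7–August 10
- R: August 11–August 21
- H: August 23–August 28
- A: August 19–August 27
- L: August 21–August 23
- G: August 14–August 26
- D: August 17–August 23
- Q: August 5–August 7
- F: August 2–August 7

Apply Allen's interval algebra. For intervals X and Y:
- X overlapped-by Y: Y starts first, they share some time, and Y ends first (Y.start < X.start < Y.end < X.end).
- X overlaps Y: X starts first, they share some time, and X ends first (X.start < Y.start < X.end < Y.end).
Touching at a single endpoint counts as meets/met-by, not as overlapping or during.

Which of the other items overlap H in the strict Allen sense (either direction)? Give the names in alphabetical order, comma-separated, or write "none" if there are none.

Target H = [August 23, August 28].
A [August 19, August 27] → overlaps → yes.
D [August 17, August 23] → meets → no.
F [August 2, August 7] → before → no.
G [August 14, August 26] → overlaps → yes.
K [August 7, August 10] → before → no.
L [August 21, August 23] → meets → no.
Q [August 5, August 7] → before → no.
R [August 11, August 21] → before → no.
Result: A, G.

A, G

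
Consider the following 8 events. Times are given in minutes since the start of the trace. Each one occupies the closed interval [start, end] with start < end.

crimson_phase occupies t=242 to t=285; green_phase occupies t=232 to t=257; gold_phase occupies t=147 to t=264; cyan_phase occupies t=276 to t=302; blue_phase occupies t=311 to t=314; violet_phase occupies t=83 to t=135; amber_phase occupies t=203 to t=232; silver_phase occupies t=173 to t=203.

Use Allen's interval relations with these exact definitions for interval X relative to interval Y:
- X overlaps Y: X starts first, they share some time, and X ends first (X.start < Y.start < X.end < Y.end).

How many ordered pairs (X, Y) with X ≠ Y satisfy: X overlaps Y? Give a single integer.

Checking all 56 ordered pairs for relation 'overlaps'; matching pairs in alphabetical order:
(crimson_phase, cyan_phase): crimson_phase overlaps cyan_phase ✓
(gold_phase, crimson_phase): gold_phase overlaps crimson_phase ✓
(green_phase, crimson_phase): green_phase overlaps crimson_phase ✓
Count: 3.

3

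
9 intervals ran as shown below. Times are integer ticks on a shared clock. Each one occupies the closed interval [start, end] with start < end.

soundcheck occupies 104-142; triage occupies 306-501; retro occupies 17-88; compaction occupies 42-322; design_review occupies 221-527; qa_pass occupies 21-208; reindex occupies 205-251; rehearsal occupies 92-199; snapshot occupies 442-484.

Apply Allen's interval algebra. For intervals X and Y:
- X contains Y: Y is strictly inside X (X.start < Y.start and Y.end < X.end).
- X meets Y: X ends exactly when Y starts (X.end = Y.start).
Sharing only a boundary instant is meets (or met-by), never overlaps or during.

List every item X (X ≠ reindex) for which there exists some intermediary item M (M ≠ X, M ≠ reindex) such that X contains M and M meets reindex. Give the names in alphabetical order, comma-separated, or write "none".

none

Target reindex = [205, 251].
Intermediaries M with M meets reindex: none.
Union: none.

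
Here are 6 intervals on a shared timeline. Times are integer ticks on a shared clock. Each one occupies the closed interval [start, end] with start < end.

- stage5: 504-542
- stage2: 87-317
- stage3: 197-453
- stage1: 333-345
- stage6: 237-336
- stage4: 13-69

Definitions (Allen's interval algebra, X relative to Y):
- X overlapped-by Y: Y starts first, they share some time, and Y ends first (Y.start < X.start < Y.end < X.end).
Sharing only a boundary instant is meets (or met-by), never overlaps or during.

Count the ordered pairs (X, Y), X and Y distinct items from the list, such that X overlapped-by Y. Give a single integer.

Checking all 30 ordered pairs for relation 'overlapped-by'; matching pairs in alphabetical order:
(stage1, stage6): stage1 overlapped-by stage6 ✓
(stage3, stage2): stage3 overlapped-by stage2 ✓
(stage6, stage2): stage6 overlapped-by stage2 ✓
Count: 3.

3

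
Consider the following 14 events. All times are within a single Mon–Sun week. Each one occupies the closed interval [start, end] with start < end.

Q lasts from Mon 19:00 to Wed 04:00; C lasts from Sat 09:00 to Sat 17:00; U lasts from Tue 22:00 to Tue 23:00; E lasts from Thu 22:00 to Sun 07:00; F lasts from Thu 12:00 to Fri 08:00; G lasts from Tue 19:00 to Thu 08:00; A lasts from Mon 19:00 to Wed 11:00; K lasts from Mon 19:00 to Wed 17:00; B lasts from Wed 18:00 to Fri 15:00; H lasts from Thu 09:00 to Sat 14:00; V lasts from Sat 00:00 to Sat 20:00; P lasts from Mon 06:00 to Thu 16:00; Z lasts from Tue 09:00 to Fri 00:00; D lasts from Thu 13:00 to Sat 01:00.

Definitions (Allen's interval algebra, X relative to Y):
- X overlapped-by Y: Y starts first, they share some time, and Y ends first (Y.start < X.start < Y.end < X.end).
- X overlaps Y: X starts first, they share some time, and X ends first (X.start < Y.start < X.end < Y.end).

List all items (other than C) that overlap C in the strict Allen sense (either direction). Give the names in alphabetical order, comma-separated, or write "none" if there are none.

Target C = [Sat 09:00, Sat 17:00].
A [Mon 19:00, Wed 11:00] → before → no.
B [Wed 18:00, Fri 15:00] → before → no.
D [Thu 13:00, Sat 01:00] → before → no.
E [Thu 22:00, Sun 07:00] → contains → no.
F [Thu 12:00, Fri 08:00] → before → no.
G [Tue 19:00, Thu 08:00] → before → no.
H [Thu 09:00, Sat 14:00] → overlaps → yes.
K [Mon 19:00, Wed 17:00] → before → no.
P [Mon 06:00, Thu 16:00] → before → no.
Q [Mon 19:00, Wed 04:00] → before → no.
U [Tue 22:00, Tue 23:00] → before → no.
V [Sat 00:00, Sat 20:00] → contains → no.
Z [Tue 09:00, Fri 00:00] → before → no.
Result: H.

H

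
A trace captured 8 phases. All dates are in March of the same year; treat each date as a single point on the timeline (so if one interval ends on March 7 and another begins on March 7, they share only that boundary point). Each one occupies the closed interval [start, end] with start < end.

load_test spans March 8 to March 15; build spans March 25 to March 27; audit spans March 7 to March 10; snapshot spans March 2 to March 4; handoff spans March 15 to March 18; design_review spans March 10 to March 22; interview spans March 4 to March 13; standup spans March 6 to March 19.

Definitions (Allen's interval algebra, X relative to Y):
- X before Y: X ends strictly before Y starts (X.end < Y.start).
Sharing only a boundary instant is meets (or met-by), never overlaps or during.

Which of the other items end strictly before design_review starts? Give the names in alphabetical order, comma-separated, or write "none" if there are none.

snapshot

Target design_review = [March 10, March 22].
audit [March 7, March 10] → meets → no.
build [March 25, March 27] → after → no.
handoff [March 15, March 18] → during → no.
interview [March 4, March 13] → overlaps → no.
load_test [March 8, March 15] → overlaps → no.
snapshot [March 2, March 4] → before → yes.
standup [March 6, March 19] → overlaps → no.
Result: snapshot.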